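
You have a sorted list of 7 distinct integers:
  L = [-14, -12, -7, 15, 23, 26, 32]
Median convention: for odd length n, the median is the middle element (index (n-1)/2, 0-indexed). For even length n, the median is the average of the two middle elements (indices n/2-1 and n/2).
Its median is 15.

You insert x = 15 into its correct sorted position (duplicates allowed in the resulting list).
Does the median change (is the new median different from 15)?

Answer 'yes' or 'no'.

Answer: no

Derivation:
Old median = 15
Insert x = 15
New median = 15
Changed? no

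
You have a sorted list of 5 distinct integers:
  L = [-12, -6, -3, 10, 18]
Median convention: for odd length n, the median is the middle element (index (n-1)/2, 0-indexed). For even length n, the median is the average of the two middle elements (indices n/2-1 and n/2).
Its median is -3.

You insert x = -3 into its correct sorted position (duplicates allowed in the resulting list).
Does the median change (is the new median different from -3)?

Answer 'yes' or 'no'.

Old median = -3
Insert x = -3
New median = -3
Changed? no

Answer: no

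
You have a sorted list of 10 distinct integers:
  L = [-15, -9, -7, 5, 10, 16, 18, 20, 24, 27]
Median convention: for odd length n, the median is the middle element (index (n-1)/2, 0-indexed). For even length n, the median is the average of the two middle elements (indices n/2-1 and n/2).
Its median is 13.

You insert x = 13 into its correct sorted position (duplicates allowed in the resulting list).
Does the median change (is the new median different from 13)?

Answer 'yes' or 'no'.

Old median = 13
Insert x = 13
New median = 13
Changed? no

Answer: no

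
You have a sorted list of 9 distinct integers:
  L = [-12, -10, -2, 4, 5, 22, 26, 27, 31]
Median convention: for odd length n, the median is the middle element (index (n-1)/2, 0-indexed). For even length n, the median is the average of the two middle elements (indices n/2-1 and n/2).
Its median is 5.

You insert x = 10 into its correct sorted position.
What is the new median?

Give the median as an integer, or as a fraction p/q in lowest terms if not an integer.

Old list (sorted, length 9): [-12, -10, -2, 4, 5, 22, 26, 27, 31]
Old median = 5
Insert x = 10
Old length odd (9). Middle was index 4 = 5.
New length even (10). New median = avg of two middle elements.
x = 10: 5 elements are < x, 4 elements are > x.
New sorted list: [-12, -10, -2, 4, 5, 10, 22, 26, 27, 31]
New median = 15/2

Answer: 15/2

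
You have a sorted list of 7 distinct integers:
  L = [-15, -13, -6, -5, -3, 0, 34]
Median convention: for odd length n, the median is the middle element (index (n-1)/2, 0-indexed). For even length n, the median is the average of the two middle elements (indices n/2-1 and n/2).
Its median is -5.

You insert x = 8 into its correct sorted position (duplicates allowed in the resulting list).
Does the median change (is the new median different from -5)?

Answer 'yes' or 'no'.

Answer: yes

Derivation:
Old median = -5
Insert x = 8
New median = -4
Changed? yes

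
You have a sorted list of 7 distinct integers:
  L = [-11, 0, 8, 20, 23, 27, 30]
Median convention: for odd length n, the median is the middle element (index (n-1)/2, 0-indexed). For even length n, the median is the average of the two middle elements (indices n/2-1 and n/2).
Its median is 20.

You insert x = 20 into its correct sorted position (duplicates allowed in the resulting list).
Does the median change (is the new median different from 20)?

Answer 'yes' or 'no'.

Answer: no

Derivation:
Old median = 20
Insert x = 20
New median = 20
Changed? no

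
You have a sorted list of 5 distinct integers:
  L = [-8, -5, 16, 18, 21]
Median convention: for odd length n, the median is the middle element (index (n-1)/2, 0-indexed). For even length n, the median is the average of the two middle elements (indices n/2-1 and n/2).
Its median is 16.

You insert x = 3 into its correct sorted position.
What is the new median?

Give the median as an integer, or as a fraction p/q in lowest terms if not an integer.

Answer: 19/2

Derivation:
Old list (sorted, length 5): [-8, -5, 16, 18, 21]
Old median = 16
Insert x = 3
Old length odd (5). Middle was index 2 = 16.
New length even (6). New median = avg of two middle elements.
x = 3: 2 elements are < x, 3 elements are > x.
New sorted list: [-8, -5, 3, 16, 18, 21]
New median = 19/2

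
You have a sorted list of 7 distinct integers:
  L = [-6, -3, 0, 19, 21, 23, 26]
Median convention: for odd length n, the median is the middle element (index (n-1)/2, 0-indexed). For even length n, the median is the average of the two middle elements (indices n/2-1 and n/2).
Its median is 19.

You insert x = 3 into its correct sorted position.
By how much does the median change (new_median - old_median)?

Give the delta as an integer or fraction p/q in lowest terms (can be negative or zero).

Old median = 19
After inserting x = 3: new sorted = [-6, -3, 0, 3, 19, 21, 23, 26]
New median = 11
Delta = 11 - 19 = -8

Answer: -8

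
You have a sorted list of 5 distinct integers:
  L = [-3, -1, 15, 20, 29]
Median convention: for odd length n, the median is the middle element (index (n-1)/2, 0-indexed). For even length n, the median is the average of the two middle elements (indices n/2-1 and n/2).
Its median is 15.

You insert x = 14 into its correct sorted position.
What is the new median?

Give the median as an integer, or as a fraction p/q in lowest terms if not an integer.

Answer: 29/2

Derivation:
Old list (sorted, length 5): [-3, -1, 15, 20, 29]
Old median = 15
Insert x = 14
Old length odd (5). Middle was index 2 = 15.
New length even (6). New median = avg of two middle elements.
x = 14: 2 elements are < x, 3 elements are > x.
New sorted list: [-3, -1, 14, 15, 20, 29]
New median = 29/2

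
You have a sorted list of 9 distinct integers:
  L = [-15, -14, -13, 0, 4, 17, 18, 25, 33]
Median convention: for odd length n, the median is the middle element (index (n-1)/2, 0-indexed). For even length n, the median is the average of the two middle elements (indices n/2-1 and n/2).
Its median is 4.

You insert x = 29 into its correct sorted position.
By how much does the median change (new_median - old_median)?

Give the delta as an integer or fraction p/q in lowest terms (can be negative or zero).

Old median = 4
After inserting x = 29: new sorted = [-15, -14, -13, 0, 4, 17, 18, 25, 29, 33]
New median = 21/2
Delta = 21/2 - 4 = 13/2

Answer: 13/2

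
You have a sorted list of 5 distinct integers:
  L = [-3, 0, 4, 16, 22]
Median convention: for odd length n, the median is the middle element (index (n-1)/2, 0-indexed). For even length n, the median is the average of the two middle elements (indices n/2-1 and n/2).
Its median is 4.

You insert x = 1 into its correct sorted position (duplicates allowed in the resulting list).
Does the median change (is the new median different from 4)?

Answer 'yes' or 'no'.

Answer: yes

Derivation:
Old median = 4
Insert x = 1
New median = 5/2
Changed? yes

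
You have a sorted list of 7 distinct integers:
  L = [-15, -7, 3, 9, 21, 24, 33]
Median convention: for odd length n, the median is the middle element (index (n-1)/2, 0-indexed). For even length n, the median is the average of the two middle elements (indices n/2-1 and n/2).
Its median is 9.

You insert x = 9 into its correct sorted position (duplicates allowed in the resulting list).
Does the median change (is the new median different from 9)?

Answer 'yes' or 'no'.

Old median = 9
Insert x = 9
New median = 9
Changed? no

Answer: no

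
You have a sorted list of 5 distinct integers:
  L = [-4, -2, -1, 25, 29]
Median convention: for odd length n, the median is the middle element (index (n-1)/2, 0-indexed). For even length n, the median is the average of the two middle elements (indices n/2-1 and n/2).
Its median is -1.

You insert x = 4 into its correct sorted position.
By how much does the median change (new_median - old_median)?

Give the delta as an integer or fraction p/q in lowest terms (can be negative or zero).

Old median = -1
After inserting x = 4: new sorted = [-4, -2, -1, 4, 25, 29]
New median = 3/2
Delta = 3/2 - -1 = 5/2

Answer: 5/2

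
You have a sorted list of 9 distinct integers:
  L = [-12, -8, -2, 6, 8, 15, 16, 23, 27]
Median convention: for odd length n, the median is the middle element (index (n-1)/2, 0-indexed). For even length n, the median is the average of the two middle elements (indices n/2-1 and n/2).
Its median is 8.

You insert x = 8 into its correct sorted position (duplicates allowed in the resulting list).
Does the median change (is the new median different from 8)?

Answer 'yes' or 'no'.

Old median = 8
Insert x = 8
New median = 8
Changed? no

Answer: no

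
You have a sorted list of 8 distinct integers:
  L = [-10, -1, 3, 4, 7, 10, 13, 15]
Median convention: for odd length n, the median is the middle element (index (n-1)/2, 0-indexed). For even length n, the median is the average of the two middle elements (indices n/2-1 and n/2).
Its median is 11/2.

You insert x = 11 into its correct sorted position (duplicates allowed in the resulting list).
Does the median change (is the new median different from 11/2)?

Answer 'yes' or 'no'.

Answer: yes

Derivation:
Old median = 11/2
Insert x = 11
New median = 7
Changed? yes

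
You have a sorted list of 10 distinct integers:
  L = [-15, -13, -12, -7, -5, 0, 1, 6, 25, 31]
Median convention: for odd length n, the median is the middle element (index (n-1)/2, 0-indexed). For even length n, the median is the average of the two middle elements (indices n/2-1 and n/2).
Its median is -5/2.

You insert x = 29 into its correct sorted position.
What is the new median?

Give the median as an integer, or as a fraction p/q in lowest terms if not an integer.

Old list (sorted, length 10): [-15, -13, -12, -7, -5, 0, 1, 6, 25, 31]
Old median = -5/2
Insert x = 29
Old length even (10). Middle pair: indices 4,5 = -5,0.
New length odd (11). New median = single middle element.
x = 29: 9 elements are < x, 1 elements are > x.
New sorted list: [-15, -13, -12, -7, -5, 0, 1, 6, 25, 29, 31]
New median = 0

Answer: 0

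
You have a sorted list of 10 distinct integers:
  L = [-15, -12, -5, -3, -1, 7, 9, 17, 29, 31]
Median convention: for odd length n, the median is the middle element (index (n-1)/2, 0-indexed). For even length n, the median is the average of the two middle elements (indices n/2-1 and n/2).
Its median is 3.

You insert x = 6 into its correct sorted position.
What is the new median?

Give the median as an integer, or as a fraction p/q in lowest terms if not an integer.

Old list (sorted, length 10): [-15, -12, -5, -3, -1, 7, 9, 17, 29, 31]
Old median = 3
Insert x = 6
Old length even (10). Middle pair: indices 4,5 = -1,7.
New length odd (11). New median = single middle element.
x = 6: 5 elements are < x, 5 elements are > x.
New sorted list: [-15, -12, -5, -3, -1, 6, 7, 9, 17, 29, 31]
New median = 6

Answer: 6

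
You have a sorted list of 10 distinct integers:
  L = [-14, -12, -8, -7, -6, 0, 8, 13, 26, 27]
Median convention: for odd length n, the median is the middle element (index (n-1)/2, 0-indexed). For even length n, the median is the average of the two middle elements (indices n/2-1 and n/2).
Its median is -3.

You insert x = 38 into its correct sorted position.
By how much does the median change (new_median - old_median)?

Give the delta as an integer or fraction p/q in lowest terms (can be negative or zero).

Old median = -3
After inserting x = 38: new sorted = [-14, -12, -8, -7, -6, 0, 8, 13, 26, 27, 38]
New median = 0
Delta = 0 - -3 = 3

Answer: 3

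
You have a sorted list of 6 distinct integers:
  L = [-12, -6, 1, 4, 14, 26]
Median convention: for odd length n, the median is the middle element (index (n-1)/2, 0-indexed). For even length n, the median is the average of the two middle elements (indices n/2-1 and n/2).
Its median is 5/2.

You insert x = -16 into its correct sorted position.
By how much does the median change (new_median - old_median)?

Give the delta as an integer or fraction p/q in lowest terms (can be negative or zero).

Old median = 5/2
After inserting x = -16: new sorted = [-16, -12, -6, 1, 4, 14, 26]
New median = 1
Delta = 1 - 5/2 = -3/2

Answer: -3/2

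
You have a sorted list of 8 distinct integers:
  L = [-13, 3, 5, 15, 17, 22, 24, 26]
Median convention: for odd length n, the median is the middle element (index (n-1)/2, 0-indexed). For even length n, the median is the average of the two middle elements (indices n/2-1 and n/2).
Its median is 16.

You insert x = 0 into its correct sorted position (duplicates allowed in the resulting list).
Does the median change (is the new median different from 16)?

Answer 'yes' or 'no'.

Old median = 16
Insert x = 0
New median = 15
Changed? yes

Answer: yes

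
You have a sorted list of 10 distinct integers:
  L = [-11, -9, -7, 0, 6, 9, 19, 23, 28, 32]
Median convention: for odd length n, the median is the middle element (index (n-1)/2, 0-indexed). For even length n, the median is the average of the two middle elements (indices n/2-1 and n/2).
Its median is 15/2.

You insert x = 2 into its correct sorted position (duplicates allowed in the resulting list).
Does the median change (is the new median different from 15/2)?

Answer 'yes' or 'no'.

Old median = 15/2
Insert x = 2
New median = 6
Changed? yes

Answer: yes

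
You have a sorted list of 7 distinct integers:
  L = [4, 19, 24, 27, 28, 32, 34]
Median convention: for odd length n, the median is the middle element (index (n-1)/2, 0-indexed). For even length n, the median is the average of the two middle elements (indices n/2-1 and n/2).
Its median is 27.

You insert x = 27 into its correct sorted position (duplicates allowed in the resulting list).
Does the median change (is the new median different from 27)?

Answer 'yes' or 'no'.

Answer: no

Derivation:
Old median = 27
Insert x = 27
New median = 27
Changed? no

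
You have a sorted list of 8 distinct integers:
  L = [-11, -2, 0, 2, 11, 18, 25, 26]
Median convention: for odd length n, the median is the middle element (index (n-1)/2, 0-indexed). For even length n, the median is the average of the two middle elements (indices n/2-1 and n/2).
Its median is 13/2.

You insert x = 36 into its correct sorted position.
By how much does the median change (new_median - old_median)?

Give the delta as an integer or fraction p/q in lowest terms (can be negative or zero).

Old median = 13/2
After inserting x = 36: new sorted = [-11, -2, 0, 2, 11, 18, 25, 26, 36]
New median = 11
Delta = 11 - 13/2 = 9/2

Answer: 9/2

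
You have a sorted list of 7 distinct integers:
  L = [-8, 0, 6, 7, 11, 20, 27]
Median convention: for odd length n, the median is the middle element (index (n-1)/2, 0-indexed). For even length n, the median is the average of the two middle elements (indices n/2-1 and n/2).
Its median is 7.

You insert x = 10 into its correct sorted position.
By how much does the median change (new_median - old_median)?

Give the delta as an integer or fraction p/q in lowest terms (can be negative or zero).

Old median = 7
After inserting x = 10: new sorted = [-8, 0, 6, 7, 10, 11, 20, 27]
New median = 17/2
Delta = 17/2 - 7 = 3/2

Answer: 3/2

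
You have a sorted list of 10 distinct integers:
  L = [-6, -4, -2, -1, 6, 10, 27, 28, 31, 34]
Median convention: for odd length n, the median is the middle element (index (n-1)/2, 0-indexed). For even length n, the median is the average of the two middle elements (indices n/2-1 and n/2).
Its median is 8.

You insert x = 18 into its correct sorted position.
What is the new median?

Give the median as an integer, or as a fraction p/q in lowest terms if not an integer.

Answer: 10

Derivation:
Old list (sorted, length 10): [-6, -4, -2, -1, 6, 10, 27, 28, 31, 34]
Old median = 8
Insert x = 18
Old length even (10). Middle pair: indices 4,5 = 6,10.
New length odd (11). New median = single middle element.
x = 18: 6 elements are < x, 4 elements are > x.
New sorted list: [-6, -4, -2, -1, 6, 10, 18, 27, 28, 31, 34]
New median = 10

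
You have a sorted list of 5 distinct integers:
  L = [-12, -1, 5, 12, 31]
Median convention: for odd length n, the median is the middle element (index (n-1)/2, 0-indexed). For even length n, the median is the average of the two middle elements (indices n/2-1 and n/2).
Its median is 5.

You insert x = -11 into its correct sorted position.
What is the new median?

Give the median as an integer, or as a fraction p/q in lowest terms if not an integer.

Answer: 2

Derivation:
Old list (sorted, length 5): [-12, -1, 5, 12, 31]
Old median = 5
Insert x = -11
Old length odd (5). Middle was index 2 = 5.
New length even (6). New median = avg of two middle elements.
x = -11: 1 elements are < x, 4 elements are > x.
New sorted list: [-12, -11, -1, 5, 12, 31]
New median = 2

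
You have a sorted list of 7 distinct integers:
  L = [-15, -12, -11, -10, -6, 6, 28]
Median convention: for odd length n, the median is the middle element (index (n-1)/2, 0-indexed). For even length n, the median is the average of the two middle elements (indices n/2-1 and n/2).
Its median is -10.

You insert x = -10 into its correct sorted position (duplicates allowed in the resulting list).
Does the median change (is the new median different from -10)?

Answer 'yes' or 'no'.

Answer: no

Derivation:
Old median = -10
Insert x = -10
New median = -10
Changed? no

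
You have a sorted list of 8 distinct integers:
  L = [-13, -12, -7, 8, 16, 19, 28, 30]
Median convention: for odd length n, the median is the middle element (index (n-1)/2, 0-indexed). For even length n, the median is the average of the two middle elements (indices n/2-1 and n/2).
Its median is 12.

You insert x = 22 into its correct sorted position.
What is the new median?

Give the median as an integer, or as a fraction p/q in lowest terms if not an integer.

Answer: 16

Derivation:
Old list (sorted, length 8): [-13, -12, -7, 8, 16, 19, 28, 30]
Old median = 12
Insert x = 22
Old length even (8). Middle pair: indices 3,4 = 8,16.
New length odd (9). New median = single middle element.
x = 22: 6 elements are < x, 2 elements are > x.
New sorted list: [-13, -12, -7, 8, 16, 19, 22, 28, 30]
New median = 16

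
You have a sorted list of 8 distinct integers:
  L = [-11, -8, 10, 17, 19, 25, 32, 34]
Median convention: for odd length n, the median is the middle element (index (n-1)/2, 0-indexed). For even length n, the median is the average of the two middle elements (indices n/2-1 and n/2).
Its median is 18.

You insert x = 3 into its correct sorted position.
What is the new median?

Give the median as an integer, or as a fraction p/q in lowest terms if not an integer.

Answer: 17

Derivation:
Old list (sorted, length 8): [-11, -8, 10, 17, 19, 25, 32, 34]
Old median = 18
Insert x = 3
Old length even (8). Middle pair: indices 3,4 = 17,19.
New length odd (9). New median = single middle element.
x = 3: 2 elements are < x, 6 elements are > x.
New sorted list: [-11, -8, 3, 10, 17, 19, 25, 32, 34]
New median = 17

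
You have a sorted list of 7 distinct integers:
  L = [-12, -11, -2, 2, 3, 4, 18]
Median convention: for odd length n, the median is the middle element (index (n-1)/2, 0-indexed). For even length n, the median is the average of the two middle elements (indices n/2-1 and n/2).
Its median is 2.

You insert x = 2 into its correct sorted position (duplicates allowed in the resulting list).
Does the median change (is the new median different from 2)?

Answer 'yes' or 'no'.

Old median = 2
Insert x = 2
New median = 2
Changed? no

Answer: no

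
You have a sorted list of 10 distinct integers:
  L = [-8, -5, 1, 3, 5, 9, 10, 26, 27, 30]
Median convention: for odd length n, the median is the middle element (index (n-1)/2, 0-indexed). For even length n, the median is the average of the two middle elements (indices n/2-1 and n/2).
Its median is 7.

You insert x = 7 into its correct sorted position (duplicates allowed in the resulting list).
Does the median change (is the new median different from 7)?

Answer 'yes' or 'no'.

Answer: no

Derivation:
Old median = 7
Insert x = 7
New median = 7
Changed? no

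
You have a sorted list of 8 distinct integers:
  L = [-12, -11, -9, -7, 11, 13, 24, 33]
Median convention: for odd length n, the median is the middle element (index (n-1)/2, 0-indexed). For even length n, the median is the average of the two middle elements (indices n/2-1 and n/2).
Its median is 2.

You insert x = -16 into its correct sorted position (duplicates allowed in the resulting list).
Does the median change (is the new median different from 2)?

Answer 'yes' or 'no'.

Old median = 2
Insert x = -16
New median = -7
Changed? yes

Answer: yes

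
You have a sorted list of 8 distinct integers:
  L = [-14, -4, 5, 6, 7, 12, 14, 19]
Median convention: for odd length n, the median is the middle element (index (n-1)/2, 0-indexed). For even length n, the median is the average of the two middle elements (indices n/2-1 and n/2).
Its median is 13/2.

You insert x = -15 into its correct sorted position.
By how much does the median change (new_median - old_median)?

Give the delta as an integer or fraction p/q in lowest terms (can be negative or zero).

Answer: -1/2

Derivation:
Old median = 13/2
After inserting x = -15: new sorted = [-15, -14, -4, 5, 6, 7, 12, 14, 19]
New median = 6
Delta = 6 - 13/2 = -1/2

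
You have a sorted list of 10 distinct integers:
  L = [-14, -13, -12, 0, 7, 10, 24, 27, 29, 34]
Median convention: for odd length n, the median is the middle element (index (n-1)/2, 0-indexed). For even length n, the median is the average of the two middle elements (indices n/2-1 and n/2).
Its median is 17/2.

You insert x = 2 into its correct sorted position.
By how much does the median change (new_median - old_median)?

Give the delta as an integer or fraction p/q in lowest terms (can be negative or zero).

Answer: -3/2

Derivation:
Old median = 17/2
After inserting x = 2: new sorted = [-14, -13, -12, 0, 2, 7, 10, 24, 27, 29, 34]
New median = 7
Delta = 7 - 17/2 = -3/2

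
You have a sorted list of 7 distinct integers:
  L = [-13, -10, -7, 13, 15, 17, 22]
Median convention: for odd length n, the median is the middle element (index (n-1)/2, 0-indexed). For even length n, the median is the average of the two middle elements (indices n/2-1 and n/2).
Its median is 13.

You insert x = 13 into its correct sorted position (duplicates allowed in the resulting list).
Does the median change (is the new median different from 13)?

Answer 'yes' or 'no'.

Old median = 13
Insert x = 13
New median = 13
Changed? no

Answer: no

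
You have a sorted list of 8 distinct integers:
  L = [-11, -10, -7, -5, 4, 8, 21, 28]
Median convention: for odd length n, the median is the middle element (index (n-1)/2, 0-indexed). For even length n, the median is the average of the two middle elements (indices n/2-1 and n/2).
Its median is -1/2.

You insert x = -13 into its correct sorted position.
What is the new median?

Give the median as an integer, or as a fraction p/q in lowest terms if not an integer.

Old list (sorted, length 8): [-11, -10, -7, -5, 4, 8, 21, 28]
Old median = -1/2
Insert x = -13
Old length even (8). Middle pair: indices 3,4 = -5,4.
New length odd (9). New median = single middle element.
x = -13: 0 elements are < x, 8 elements are > x.
New sorted list: [-13, -11, -10, -7, -5, 4, 8, 21, 28]
New median = -5

Answer: -5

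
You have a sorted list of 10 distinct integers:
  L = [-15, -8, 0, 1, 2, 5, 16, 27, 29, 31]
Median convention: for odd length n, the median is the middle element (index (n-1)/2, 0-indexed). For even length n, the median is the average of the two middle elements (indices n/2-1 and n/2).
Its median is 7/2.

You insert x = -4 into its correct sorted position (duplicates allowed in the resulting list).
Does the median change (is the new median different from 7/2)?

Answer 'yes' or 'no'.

Old median = 7/2
Insert x = -4
New median = 2
Changed? yes

Answer: yes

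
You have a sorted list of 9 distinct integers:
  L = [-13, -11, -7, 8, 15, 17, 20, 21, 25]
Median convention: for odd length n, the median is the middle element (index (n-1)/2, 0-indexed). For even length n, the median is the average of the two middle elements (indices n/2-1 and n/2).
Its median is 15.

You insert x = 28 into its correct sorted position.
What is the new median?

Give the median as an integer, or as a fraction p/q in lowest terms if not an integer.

Old list (sorted, length 9): [-13, -11, -7, 8, 15, 17, 20, 21, 25]
Old median = 15
Insert x = 28
Old length odd (9). Middle was index 4 = 15.
New length even (10). New median = avg of two middle elements.
x = 28: 9 elements are < x, 0 elements are > x.
New sorted list: [-13, -11, -7, 8, 15, 17, 20, 21, 25, 28]
New median = 16

Answer: 16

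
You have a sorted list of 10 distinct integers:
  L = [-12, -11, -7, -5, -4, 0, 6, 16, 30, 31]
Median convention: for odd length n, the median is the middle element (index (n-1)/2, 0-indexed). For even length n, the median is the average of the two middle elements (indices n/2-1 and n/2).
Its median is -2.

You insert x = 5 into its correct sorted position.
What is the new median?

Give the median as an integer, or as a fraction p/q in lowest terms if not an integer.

Answer: 0

Derivation:
Old list (sorted, length 10): [-12, -11, -7, -5, -4, 0, 6, 16, 30, 31]
Old median = -2
Insert x = 5
Old length even (10). Middle pair: indices 4,5 = -4,0.
New length odd (11). New median = single middle element.
x = 5: 6 elements are < x, 4 elements are > x.
New sorted list: [-12, -11, -7, -5, -4, 0, 5, 6, 16, 30, 31]
New median = 0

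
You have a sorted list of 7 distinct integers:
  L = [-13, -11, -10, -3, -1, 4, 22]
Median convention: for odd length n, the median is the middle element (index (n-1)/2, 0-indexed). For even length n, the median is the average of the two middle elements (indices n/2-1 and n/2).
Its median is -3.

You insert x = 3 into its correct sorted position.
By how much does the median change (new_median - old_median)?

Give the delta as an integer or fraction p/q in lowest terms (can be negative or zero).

Answer: 1

Derivation:
Old median = -3
After inserting x = 3: new sorted = [-13, -11, -10, -3, -1, 3, 4, 22]
New median = -2
Delta = -2 - -3 = 1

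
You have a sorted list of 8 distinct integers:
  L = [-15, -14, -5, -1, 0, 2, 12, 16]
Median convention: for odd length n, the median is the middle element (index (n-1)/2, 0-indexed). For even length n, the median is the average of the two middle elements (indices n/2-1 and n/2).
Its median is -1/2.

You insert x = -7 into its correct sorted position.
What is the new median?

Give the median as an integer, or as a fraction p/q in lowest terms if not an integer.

Answer: -1

Derivation:
Old list (sorted, length 8): [-15, -14, -5, -1, 0, 2, 12, 16]
Old median = -1/2
Insert x = -7
Old length even (8). Middle pair: indices 3,4 = -1,0.
New length odd (9). New median = single middle element.
x = -7: 2 elements are < x, 6 elements are > x.
New sorted list: [-15, -14, -7, -5, -1, 0, 2, 12, 16]
New median = -1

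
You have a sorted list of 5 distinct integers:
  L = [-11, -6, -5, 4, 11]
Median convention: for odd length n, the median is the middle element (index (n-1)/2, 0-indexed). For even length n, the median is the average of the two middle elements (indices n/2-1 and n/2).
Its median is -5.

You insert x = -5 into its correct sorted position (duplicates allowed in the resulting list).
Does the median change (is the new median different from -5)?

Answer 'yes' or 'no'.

Answer: no

Derivation:
Old median = -5
Insert x = -5
New median = -5
Changed? no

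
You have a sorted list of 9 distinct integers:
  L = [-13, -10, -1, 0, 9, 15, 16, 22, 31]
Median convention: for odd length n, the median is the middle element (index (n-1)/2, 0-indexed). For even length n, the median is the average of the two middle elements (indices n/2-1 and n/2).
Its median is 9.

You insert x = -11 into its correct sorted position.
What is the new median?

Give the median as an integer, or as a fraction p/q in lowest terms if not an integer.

Answer: 9/2

Derivation:
Old list (sorted, length 9): [-13, -10, -1, 0, 9, 15, 16, 22, 31]
Old median = 9
Insert x = -11
Old length odd (9). Middle was index 4 = 9.
New length even (10). New median = avg of two middle elements.
x = -11: 1 elements are < x, 8 elements are > x.
New sorted list: [-13, -11, -10, -1, 0, 9, 15, 16, 22, 31]
New median = 9/2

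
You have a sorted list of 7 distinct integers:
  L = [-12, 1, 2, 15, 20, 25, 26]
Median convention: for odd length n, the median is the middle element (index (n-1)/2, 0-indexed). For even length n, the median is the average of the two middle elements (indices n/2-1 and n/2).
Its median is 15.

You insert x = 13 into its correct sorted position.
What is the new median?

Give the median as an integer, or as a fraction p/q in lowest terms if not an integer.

Answer: 14

Derivation:
Old list (sorted, length 7): [-12, 1, 2, 15, 20, 25, 26]
Old median = 15
Insert x = 13
Old length odd (7). Middle was index 3 = 15.
New length even (8). New median = avg of two middle elements.
x = 13: 3 elements are < x, 4 elements are > x.
New sorted list: [-12, 1, 2, 13, 15, 20, 25, 26]
New median = 14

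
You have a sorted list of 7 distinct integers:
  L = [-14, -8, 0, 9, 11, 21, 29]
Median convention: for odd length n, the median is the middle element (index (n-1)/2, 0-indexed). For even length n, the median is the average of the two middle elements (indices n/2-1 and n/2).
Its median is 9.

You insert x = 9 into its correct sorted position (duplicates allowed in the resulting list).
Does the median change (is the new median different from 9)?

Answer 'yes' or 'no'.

Old median = 9
Insert x = 9
New median = 9
Changed? no

Answer: no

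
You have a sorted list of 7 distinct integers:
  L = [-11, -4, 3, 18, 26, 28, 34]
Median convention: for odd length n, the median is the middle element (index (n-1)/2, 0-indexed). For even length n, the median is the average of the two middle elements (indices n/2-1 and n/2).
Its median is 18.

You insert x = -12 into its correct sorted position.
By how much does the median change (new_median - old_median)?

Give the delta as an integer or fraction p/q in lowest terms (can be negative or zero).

Answer: -15/2

Derivation:
Old median = 18
After inserting x = -12: new sorted = [-12, -11, -4, 3, 18, 26, 28, 34]
New median = 21/2
Delta = 21/2 - 18 = -15/2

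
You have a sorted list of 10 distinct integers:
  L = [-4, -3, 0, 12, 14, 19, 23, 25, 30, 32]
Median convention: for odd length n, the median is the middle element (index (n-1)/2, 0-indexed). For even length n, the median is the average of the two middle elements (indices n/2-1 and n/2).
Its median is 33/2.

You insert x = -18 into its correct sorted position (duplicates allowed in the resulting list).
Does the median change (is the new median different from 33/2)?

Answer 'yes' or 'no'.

Answer: yes

Derivation:
Old median = 33/2
Insert x = -18
New median = 14
Changed? yes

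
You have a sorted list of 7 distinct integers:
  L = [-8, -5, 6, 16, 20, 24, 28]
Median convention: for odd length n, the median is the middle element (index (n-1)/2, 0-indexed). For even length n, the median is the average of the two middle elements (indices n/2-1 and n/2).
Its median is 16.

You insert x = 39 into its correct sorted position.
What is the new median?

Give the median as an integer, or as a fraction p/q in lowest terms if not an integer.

Answer: 18

Derivation:
Old list (sorted, length 7): [-8, -5, 6, 16, 20, 24, 28]
Old median = 16
Insert x = 39
Old length odd (7). Middle was index 3 = 16.
New length even (8). New median = avg of two middle elements.
x = 39: 7 elements are < x, 0 elements are > x.
New sorted list: [-8, -5, 6, 16, 20, 24, 28, 39]
New median = 18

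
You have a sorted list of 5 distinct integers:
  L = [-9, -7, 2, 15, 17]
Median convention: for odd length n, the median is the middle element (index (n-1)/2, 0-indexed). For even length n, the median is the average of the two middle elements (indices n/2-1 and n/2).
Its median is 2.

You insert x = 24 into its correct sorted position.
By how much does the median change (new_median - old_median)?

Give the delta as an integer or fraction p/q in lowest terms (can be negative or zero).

Answer: 13/2

Derivation:
Old median = 2
After inserting x = 24: new sorted = [-9, -7, 2, 15, 17, 24]
New median = 17/2
Delta = 17/2 - 2 = 13/2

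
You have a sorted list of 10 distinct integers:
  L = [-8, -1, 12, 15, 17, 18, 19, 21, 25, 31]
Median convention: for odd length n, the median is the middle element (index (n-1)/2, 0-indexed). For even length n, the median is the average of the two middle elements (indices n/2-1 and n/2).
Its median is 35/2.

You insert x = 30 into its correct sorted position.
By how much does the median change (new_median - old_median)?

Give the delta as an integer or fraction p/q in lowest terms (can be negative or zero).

Answer: 1/2

Derivation:
Old median = 35/2
After inserting x = 30: new sorted = [-8, -1, 12, 15, 17, 18, 19, 21, 25, 30, 31]
New median = 18
Delta = 18 - 35/2 = 1/2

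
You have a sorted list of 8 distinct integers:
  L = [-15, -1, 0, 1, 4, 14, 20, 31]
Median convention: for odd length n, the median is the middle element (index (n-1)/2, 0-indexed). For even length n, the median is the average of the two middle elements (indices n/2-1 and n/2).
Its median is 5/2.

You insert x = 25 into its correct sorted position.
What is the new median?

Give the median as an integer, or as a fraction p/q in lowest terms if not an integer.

Answer: 4

Derivation:
Old list (sorted, length 8): [-15, -1, 0, 1, 4, 14, 20, 31]
Old median = 5/2
Insert x = 25
Old length even (8). Middle pair: indices 3,4 = 1,4.
New length odd (9). New median = single middle element.
x = 25: 7 elements are < x, 1 elements are > x.
New sorted list: [-15, -1, 0, 1, 4, 14, 20, 25, 31]
New median = 4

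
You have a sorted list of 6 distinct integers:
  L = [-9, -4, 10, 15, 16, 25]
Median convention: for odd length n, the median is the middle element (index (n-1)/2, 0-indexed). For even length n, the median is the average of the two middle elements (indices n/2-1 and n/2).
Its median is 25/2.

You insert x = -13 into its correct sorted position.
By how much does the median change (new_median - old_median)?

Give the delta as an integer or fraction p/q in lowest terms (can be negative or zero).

Old median = 25/2
After inserting x = -13: new sorted = [-13, -9, -4, 10, 15, 16, 25]
New median = 10
Delta = 10 - 25/2 = -5/2

Answer: -5/2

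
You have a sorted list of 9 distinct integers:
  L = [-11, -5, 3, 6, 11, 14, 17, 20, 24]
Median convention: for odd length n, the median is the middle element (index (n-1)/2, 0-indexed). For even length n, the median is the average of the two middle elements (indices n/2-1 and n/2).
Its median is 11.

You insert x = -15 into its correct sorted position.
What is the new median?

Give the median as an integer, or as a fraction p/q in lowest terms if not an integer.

Answer: 17/2

Derivation:
Old list (sorted, length 9): [-11, -5, 3, 6, 11, 14, 17, 20, 24]
Old median = 11
Insert x = -15
Old length odd (9). Middle was index 4 = 11.
New length even (10). New median = avg of two middle elements.
x = -15: 0 elements are < x, 9 elements are > x.
New sorted list: [-15, -11, -5, 3, 6, 11, 14, 17, 20, 24]
New median = 17/2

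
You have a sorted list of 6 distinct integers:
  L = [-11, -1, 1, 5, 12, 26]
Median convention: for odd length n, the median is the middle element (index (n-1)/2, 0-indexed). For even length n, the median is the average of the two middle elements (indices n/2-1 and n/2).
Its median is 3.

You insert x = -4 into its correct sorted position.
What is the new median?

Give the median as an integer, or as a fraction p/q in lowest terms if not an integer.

Answer: 1

Derivation:
Old list (sorted, length 6): [-11, -1, 1, 5, 12, 26]
Old median = 3
Insert x = -4
Old length even (6). Middle pair: indices 2,3 = 1,5.
New length odd (7). New median = single middle element.
x = -4: 1 elements are < x, 5 elements are > x.
New sorted list: [-11, -4, -1, 1, 5, 12, 26]
New median = 1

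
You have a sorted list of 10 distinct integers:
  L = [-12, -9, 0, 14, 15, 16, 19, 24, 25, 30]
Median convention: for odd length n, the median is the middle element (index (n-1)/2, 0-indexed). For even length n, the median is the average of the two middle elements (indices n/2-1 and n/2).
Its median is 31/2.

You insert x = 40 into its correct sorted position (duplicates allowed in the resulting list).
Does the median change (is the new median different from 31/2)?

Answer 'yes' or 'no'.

Old median = 31/2
Insert x = 40
New median = 16
Changed? yes

Answer: yes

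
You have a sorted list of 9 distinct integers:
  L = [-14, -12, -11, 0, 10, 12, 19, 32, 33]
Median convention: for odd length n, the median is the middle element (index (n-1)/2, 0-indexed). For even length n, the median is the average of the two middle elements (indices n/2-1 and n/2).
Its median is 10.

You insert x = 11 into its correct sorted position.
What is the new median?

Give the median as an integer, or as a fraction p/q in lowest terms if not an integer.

Old list (sorted, length 9): [-14, -12, -11, 0, 10, 12, 19, 32, 33]
Old median = 10
Insert x = 11
Old length odd (9). Middle was index 4 = 10.
New length even (10). New median = avg of two middle elements.
x = 11: 5 elements are < x, 4 elements are > x.
New sorted list: [-14, -12, -11, 0, 10, 11, 12, 19, 32, 33]
New median = 21/2

Answer: 21/2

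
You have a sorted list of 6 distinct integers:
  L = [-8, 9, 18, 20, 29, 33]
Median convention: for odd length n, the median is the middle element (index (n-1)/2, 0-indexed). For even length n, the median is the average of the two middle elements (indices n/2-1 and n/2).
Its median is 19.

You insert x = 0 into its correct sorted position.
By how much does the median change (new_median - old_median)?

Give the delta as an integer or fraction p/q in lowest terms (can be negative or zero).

Answer: -1

Derivation:
Old median = 19
After inserting x = 0: new sorted = [-8, 0, 9, 18, 20, 29, 33]
New median = 18
Delta = 18 - 19 = -1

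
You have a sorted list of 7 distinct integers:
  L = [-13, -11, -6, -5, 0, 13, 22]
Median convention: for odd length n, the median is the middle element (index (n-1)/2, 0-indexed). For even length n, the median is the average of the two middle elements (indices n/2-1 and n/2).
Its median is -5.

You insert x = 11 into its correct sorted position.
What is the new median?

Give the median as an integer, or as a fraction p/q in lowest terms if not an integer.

Old list (sorted, length 7): [-13, -11, -6, -5, 0, 13, 22]
Old median = -5
Insert x = 11
Old length odd (7). Middle was index 3 = -5.
New length even (8). New median = avg of two middle elements.
x = 11: 5 elements are < x, 2 elements are > x.
New sorted list: [-13, -11, -6, -5, 0, 11, 13, 22]
New median = -5/2

Answer: -5/2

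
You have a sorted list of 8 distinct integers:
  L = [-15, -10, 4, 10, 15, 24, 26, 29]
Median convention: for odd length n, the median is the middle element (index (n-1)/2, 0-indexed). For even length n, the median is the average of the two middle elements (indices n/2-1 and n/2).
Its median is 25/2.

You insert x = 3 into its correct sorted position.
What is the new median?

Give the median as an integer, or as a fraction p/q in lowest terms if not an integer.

Answer: 10

Derivation:
Old list (sorted, length 8): [-15, -10, 4, 10, 15, 24, 26, 29]
Old median = 25/2
Insert x = 3
Old length even (8). Middle pair: indices 3,4 = 10,15.
New length odd (9). New median = single middle element.
x = 3: 2 elements are < x, 6 elements are > x.
New sorted list: [-15, -10, 3, 4, 10, 15, 24, 26, 29]
New median = 10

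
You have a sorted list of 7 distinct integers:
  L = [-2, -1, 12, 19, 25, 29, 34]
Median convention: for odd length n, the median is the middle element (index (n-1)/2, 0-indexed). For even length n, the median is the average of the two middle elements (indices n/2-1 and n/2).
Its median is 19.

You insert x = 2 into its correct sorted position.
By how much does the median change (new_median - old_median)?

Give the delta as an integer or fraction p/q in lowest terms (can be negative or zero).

Old median = 19
After inserting x = 2: new sorted = [-2, -1, 2, 12, 19, 25, 29, 34]
New median = 31/2
Delta = 31/2 - 19 = -7/2

Answer: -7/2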